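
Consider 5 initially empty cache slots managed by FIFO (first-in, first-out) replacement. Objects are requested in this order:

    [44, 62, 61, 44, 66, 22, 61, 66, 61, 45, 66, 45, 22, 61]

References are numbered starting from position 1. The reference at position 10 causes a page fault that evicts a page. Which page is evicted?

pos 1: 44 -> fault, frames [44]
pos 2: 62 -> fault, frames [44, 62]
pos 3: 61 -> fault, frames [44, 62, 61]
pos 4: 44 -> hit
pos 5: 66 -> fault, frames [44, 62, 61, 66]
pos 6: 22 -> fault, frames [44, 62, 61, 66, 22]
pos 7: 61 -> hit
pos 8: 66 -> hit
pos 9: 61 -> hit
pos 10: 45 -> fault, evict 44, frames [62, 61, 66, 22, 45]
At position 10, page 44 is evicted.

44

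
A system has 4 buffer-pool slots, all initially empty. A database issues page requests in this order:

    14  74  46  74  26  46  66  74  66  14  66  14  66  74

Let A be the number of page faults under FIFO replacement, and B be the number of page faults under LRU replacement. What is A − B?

1

Under FIFO: F F F . F . F . . F . . . F → 7 faults.
Under LRU: F F F . F . F . . F . . . . → 6 faults.
A − B = 7 − 6 = 1.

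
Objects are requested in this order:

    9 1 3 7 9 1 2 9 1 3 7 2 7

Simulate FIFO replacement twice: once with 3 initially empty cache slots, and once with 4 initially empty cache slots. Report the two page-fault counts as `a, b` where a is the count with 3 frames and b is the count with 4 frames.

3 frames: F F F F F F F . . F F . . → 9 faults.
4 frames: F F F F . . F F F F F F . → 10 faults.
10 > 9: adding a frame increased faults — Belady's anomaly.

9, 10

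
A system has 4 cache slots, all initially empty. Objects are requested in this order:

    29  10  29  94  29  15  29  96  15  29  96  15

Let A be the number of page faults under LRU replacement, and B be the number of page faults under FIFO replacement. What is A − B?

Under LRU: F F . F . F . F . . . . → 5 faults.
Under FIFO: F F . F . F . F . F . . → 6 faults.
A − B = 5 − 6 = -1.

-1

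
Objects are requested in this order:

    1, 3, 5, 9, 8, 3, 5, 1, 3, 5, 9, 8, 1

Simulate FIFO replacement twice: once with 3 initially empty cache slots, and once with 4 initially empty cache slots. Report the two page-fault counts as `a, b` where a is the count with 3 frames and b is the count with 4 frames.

3 frames: F F F F F F F F . . F F . → 10 faults.
4 frames: F F F F F . . F F F F F F → 11 faults.
11 > 10: adding a frame increased faults — Belady's anomaly.

10, 11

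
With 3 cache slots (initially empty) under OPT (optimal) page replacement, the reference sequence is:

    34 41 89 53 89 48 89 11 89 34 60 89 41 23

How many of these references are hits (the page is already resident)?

34 -> miss, frames [34]
41 -> miss, frames [34, 41]
89 -> miss, frames [34, 41, 89]
53 -> miss, evict 41, frames [34, 89, 53]
89 -> hit
48 -> miss, evict 53, frames [34, 89, 48]
89 -> hit
11 -> miss, evict 48, frames [34, 89, 11]
89 -> hit
34 -> hit
60 -> miss, evict 11, frames [34, 89, 60]
89 -> hit
41 -> miss, evict 60, frames [34, 89, 41]
23 -> miss, evict 41, frames [34, 89, 23]
Hits: 5.

5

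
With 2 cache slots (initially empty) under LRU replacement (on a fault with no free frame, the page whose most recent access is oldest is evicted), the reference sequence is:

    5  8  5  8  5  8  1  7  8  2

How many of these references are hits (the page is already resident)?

4

5 → fault, frames [5]
8 → fault, frames [5, 8]
5 → hit
8 → hit
5 → hit
8 → hit
1 → fault, evict 5, frames [8, 1]
7 → fault, evict 8, frames [1, 7]
8 → fault, evict 1, frames [7, 8]
2 → fault, evict 7, frames [8, 2]
Hits: 4.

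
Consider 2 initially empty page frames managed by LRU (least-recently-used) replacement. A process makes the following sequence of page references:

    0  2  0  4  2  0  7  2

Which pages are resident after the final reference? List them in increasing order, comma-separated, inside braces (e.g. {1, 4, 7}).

0 -> miss, frames (0)
2 -> miss, frames (0 2)
0 -> hit
4 -> miss, evict 2, frames (0 4)
2 -> miss, evict 0, frames (4 2)
0 -> miss, evict 4, frames (2 0)
7 -> miss, evict 2, frames (0 7)
2 -> miss, evict 0, frames (7 2)

{2, 7}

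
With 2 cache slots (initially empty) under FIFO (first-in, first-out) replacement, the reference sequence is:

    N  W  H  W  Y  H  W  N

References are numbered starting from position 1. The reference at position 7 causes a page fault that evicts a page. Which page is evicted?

pos 1: N -> miss, frames (N)
pos 2: W -> miss, frames (N W)
pos 3: H -> miss, evict N, frames (W H)
pos 4: W -> hit
pos 5: Y -> miss, evict W, frames (H Y)
pos 6: H -> hit
pos 7: W -> miss, evict H, frames (Y W)
At position 7, page H is evicted.

H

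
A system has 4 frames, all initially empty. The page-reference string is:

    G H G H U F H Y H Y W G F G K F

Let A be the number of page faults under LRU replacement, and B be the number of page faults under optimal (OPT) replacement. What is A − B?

2

Under LRU: F F . . F F . F . . F F F . F . → 9 faults.
Under OPT: F F . . F F . F . . F . . . F . → 7 faults.
A − B = 9 − 7 = 2.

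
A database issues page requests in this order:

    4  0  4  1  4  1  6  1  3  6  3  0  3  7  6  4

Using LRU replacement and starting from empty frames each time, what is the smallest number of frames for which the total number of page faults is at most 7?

5

f=1: 16 faults
f=2: 10 faults
f=3: 9 faults
f=4: 8 faults
f=5: 7 faults
f=6: 6 faults
Smallest f with faults ≤ 7 is 5.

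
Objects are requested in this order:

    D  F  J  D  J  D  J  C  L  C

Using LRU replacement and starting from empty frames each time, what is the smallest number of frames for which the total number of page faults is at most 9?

2

f=1: 10 faults
f=2: 6 faults
f=3: 5 faults
f=4: 5 faults
f=5: 5 faults
Smallest f with faults ≤ 9 is 2.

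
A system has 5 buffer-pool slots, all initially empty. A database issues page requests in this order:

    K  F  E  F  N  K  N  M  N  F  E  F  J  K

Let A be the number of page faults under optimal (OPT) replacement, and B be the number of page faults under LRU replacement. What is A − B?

-1

Under OPT: F F F . F . . F . . . . F . → 6 faults.
Under LRU: F F F . F . . F . . . . F F → 7 faults.
A − B = 6 − 7 = -1.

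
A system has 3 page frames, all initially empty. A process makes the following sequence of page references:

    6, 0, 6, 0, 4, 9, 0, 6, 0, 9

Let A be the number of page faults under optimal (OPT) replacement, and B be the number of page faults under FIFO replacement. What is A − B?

Under OPT: F F . . F F . . . . → 4 faults.
Under FIFO: F F . . F F . F F . → 6 faults.
A − B = 4 − 6 = -2.

-2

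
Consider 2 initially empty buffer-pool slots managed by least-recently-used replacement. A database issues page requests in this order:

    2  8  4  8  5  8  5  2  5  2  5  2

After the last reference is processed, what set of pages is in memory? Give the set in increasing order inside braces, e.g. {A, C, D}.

2 → miss, frames {2}
8 → miss, frames {2,8}
4 → miss, evict 2, frames {8,4}
8 → hit
5 → miss, evict 4, frames {8,5}
8 → hit
5 → hit
2 → miss, evict 8, frames {5,2}
5 → hit
2 → hit
5 → hit
2 → hit

{2, 5}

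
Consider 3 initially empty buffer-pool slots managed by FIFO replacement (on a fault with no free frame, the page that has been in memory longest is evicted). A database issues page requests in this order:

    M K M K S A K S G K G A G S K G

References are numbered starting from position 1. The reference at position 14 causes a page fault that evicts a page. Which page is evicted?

A

pos 1: M -> miss, frames [M]
pos 2: K -> miss, frames [M, K]
pos 3: M -> hit
pos 4: K -> hit
pos 5: S -> miss, frames [M, K, S]
pos 6: A -> miss, evict M, frames [K, S, A]
pos 7: K -> hit
pos 8: S -> hit
pos 9: G -> miss, evict K, frames [S, A, G]
pos 10: K -> miss, evict S, frames [A, G, K]
pos 11: G -> hit
pos 12: A -> hit
pos 13: G -> hit
pos 14: S -> miss, evict A, frames [G, K, S]
At position 14, page A is evicted.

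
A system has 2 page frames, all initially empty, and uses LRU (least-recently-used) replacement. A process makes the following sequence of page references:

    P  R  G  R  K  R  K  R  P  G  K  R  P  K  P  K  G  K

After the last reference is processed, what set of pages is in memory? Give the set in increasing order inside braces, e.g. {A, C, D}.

P: fault, frames [P]
R: fault, frames [P, R]
G: fault, evict P, frames [R, G]
R: hit
K: fault, evict G, frames [R, K]
R: hit
K: hit
R: hit
P: fault, evict K, frames [R, P]
G: fault, evict R, frames [P, G]
K: fault, evict P, frames [G, K]
R: fault, evict G, frames [K, R]
P: fault, evict K, frames [R, P]
K: fault, evict R, frames [P, K]
P: hit
K: hit
G: fault, evict P, frames [K, G]
K: hit

{G, K}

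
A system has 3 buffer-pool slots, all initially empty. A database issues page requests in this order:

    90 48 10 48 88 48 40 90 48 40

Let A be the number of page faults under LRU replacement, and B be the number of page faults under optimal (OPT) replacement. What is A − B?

Under LRU: F F F . F . F F . . → 6 faults.
Under OPT: F F F . F . F . . . → 5 faults.
A − B = 6 − 5 = 1.

1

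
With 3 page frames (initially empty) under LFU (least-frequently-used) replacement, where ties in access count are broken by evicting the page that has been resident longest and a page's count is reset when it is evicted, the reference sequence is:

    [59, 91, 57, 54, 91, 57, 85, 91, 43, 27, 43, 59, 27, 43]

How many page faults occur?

59 -> miss, frames {59}
91 -> miss, frames {59,91}
57 -> miss, frames {59,91,57}
54 -> miss, evict 59, frames {91,57,54}
91 -> hit
57 -> hit
85 -> miss, evict 54, frames {91,57,85}
91 -> hit
43 -> miss, evict 85, frames {91,57,43}
27 -> miss, evict 43, frames {91,57,27}
43 -> miss, evict 27, frames {91,57,43}
59 -> miss, evict 43, frames {91,57,59}
27 -> miss, evict 59, frames {91,57,27}
43 -> miss, evict 27, frames {91,57,43}
Page faults: 11.

11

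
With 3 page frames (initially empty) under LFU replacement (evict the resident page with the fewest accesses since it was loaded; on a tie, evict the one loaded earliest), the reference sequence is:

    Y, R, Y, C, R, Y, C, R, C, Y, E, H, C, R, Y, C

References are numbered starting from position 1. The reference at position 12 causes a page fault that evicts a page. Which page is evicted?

E

pos 1: Y -> fault, frames [Y]
pos 2: R -> fault, frames [Y, R]
pos 3: Y -> hit
pos 4: C -> fault, frames [Y, R, C]
pos 5: R -> hit
pos 6: Y -> hit
pos 7: C -> hit
pos 8: R -> hit
pos 9: C -> hit
pos 10: Y -> hit
pos 11: E -> fault, evict R, frames [Y, C, E]
pos 12: H -> fault, evict E, frames [Y, C, H]
At position 12, page E is evicted.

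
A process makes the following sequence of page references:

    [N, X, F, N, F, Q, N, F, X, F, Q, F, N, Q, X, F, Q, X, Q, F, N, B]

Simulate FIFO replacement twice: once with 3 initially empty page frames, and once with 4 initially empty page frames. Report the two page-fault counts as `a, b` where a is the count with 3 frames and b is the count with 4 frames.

3 frames: F F F . . F F . F F F . F . F F F . . . F F → 14 faults.
4 frames: F F F . . F . . . . . . . . . . . . . . . F → 5 faults.
5 < 14: adding a frame reduced faults, as is typical.

14, 5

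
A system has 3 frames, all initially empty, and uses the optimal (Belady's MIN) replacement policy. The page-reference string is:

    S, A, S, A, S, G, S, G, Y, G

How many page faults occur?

S -> fault, frames {S}
A -> fault, frames {S,A}
S -> hit
A -> hit
S -> hit
G -> fault, frames {S,A,G}
S -> hit
G -> hit
Y -> fault, evict A, frames {S,G,Y}
G -> hit
Page faults: 4.

4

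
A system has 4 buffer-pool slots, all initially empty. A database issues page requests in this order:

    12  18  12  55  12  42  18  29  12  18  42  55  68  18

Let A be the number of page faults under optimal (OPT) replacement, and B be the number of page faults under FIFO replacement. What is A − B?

-2

Under OPT: F F . F . F . F . . . F F . → 7 faults.
Under FIFO: F F . F . F . F F F . F F . → 9 faults.
A − B = 7 − 9 = -2.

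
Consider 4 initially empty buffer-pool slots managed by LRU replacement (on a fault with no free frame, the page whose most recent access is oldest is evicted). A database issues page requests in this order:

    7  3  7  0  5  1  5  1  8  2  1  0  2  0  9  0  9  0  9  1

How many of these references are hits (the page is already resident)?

7 -> fault, frames [7]
3 -> fault, frames [7, 3]
7 -> hit
0 -> fault, frames [3, 7, 0]
5 -> fault, frames [3, 7, 0, 5]
1 -> fault, evict 3, frames [7, 0, 5, 1]
5 -> hit
1 -> hit
8 -> fault, evict 7, frames [0, 5, 1, 8]
2 -> fault, evict 0, frames [5, 1, 8, 2]
1 -> hit
0 -> fault, evict 5, frames [8, 2, 1, 0]
2 -> hit
0 -> hit
9 -> fault, evict 8, frames [1, 2, 0, 9]
0 -> hit
9 -> hit
0 -> hit
9 -> hit
1 -> hit
Hits: 11.

11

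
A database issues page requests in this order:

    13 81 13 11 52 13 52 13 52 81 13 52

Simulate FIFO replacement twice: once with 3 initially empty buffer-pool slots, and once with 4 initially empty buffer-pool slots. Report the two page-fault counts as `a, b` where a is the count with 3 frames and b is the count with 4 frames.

3 frames: F F . F F F . . . F . . → 6 faults.
4 frames: F F . F F . . . . . . . → 4 faults.
4 < 6: adding a frame reduced faults, as is typical.

6, 4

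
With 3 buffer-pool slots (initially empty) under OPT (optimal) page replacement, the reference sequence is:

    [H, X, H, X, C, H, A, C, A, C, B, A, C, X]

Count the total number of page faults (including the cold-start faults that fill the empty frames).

H: fault, frames [H]
X: fault, frames [H, X]
H: hit
X: hit
C: fault, frames [H, X, C]
H: hit
A: fault, evict H, frames [X, C, A]
C: hit
A: hit
C: hit
B: fault, evict X, frames [C, A, B]
A: hit
C: hit
X: fault, evict B, frames [C, A, X]
Page faults: 6.

6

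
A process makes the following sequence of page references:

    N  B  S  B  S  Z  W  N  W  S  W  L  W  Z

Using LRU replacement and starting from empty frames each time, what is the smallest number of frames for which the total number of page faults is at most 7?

5

f=1: 14 faults
f=2: 9 faults
f=3: 9 faults
f=4: 8 faults
f=5: 6 faults
f=6: 6 faults
Smallest f with faults ≤ 7 is 5.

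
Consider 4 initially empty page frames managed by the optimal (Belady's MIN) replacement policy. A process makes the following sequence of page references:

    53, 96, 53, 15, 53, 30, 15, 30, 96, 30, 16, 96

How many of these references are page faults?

53 → fault, frames (53)
96 → fault, frames (53 96)
53 → hit
15 → fault, frames (53 96 15)
53 → hit
30 → fault, frames (53 96 15 30)
15 → hit
30 → hit
96 → hit
30 → hit
16 → fault, evict 30, frames (53 96 15 16)
96 → hit
Page faults: 5.

5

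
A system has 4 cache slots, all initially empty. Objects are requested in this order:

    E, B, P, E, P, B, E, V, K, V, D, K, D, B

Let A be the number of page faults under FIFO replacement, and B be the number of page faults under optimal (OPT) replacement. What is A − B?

Under FIFO: F F F . . . . F F . F . . F → 7 faults.
Under OPT: F F F . . . . F F . F . . . → 6 faults.
A − B = 7 − 6 = 1.

1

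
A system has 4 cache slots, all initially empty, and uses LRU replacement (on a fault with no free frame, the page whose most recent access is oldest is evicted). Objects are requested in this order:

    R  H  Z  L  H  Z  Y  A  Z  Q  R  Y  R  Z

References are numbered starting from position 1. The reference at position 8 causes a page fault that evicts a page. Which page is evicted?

L

pos 1: R → fault, frames {R}
pos 2: H → fault, frames {R,H}
pos 3: Z → fault, frames {R,H,Z}
pos 4: L → fault, frames {R,H,Z,L}
pos 5: H → hit
pos 6: Z → hit
pos 7: Y → fault, evict R, frames {L,H,Z,Y}
pos 8: A → fault, evict L, frames {H,Z,Y,A}
At position 8, page L is evicted.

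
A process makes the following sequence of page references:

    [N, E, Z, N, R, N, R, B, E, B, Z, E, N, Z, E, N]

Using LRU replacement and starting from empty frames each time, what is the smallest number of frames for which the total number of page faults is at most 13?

2

f=1: 16 faults
f=2: 13 faults
f=3: 8 faults
f=4: 8 faults
f=5: 5 faults
Smallest f with faults ≤ 13 is 2.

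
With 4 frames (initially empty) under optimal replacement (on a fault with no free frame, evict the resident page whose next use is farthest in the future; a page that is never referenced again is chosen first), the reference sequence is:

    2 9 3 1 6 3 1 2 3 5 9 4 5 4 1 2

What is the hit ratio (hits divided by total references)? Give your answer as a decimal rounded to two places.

0.50

2 -> fault, frames (2)
9 -> fault, frames (2 9)
3 -> fault, frames (2 9 3)
1 -> fault, frames (2 9 3 1)
6 -> fault, evict 9, frames (2 3 1 6)
3 -> hit
1 -> hit
2 -> hit
3 -> hit
5 -> fault, evict 6, frames (2 3 1 5)
9 -> fault, evict 3, frames (2 1 5 9)
4 -> fault, evict 9, frames (2 1 5 4)
5 -> hit
4 -> hit
1 -> hit
2 -> hit
Hits: 8 of 16 references → 8/16 = 0.5000.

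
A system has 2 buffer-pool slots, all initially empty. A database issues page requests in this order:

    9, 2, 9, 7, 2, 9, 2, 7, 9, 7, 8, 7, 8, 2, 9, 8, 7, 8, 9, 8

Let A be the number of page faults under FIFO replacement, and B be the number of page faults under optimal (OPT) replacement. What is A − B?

Under FIFO: F F . F . F F F F . F F . F F F F . F F → 15 faults.
Under OPT: F F . F . F . F . . F . . F F . F . F . → 10 faults.
A − B = 15 − 10 = 5.

5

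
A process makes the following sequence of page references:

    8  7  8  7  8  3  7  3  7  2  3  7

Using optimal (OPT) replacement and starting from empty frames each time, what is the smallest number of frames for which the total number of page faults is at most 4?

3

f=1: 12 faults
f=2: 5 faults
f=3: 4 faults
f=4: 4 faults
Smallest f with faults ≤ 4 is 3.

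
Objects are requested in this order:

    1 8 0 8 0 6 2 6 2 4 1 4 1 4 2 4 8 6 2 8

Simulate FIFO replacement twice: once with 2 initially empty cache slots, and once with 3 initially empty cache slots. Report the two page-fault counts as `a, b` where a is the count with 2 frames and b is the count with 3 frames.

2 frames: F F F . . F F . . F F . . . F F F F F F → 13 faults.
3 frames: F F F . . F F . . F F . . . . . F F F . → 10 faults.
10 < 13: adding a frame reduced faults, as is typical.

13, 10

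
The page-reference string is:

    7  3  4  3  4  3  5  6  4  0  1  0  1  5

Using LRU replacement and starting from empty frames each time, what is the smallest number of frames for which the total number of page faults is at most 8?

4

f=1: 14 faults
f=2: 9 faults
f=3: 9 faults
f=4: 8 faults
f=5: 7 faults
f=6: 7 faults
f=7: 7 faults
Smallest f with faults ≤ 8 is 4.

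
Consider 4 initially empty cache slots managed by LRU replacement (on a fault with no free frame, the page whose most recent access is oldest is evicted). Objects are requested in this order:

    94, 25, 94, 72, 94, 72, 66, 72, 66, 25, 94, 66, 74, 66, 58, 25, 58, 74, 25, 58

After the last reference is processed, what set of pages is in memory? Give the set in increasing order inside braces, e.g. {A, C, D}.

{25, 58, 66, 74}

94 → fault, frames [94]
25 → fault, frames [94, 25]
94 → hit
72 → fault, frames [25, 94, 72]
94 → hit
72 → hit
66 → fault, frames [25, 94, 72, 66]
72 → hit
66 → hit
25 → hit
94 → hit
66 → hit
74 → fault, evict 72, frames [25, 94, 66, 74]
66 → hit
58 → fault, evict 25, frames [94, 74, 66, 58]
25 → fault, evict 94, frames [74, 66, 58, 25]
58 → hit
74 → hit
25 → hit
58 → hit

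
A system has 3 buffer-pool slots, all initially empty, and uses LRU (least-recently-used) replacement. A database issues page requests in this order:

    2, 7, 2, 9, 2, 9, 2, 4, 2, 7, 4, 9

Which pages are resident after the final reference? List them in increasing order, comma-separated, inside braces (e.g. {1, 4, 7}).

{4, 7, 9}

2 -> fault, frames {2}
7 -> fault, frames {2,7}
2 -> hit
9 -> fault, frames {7,2,9}
2 -> hit
9 -> hit
2 -> hit
4 -> fault, evict 7, frames {9,2,4}
2 -> hit
7 -> fault, evict 9, frames {4,2,7}
4 -> hit
9 -> fault, evict 2, frames {7,4,9}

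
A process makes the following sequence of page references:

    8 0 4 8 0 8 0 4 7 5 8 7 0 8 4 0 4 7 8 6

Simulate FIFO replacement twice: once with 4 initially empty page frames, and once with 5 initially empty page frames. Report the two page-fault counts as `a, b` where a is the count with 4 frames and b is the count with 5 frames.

4 frames: F F F . . . . . F F F . F . F . . F . F → 10 faults.
5 frames: F F F . . . . . F F . . . . . . . . . F → 6 faults.
6 < 10: adding a frame reduced faults, as is typical.

10, 6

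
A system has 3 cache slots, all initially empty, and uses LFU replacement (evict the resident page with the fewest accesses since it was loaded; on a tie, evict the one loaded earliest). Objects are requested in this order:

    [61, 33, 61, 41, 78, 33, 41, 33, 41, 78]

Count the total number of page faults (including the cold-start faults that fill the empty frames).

7

61: fault, frames (61)
33: fault, frames (61 33)
61: hit
41: fault, frames (61 33 41)
78: fault, evict 33, frames (61 41 78)
33: fault, evict 41, frames (61 78 33)
41: fault, evict 78, frames (61 33 41)
33: hit
41: hit
78: fault, evict 61, frames (33 41 78)
Page faults: 7.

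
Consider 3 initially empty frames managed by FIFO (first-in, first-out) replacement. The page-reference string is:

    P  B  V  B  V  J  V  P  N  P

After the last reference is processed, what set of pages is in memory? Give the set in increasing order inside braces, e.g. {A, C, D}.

P -> miss, frames [P]
B -> miss, frames [P, B]
V -> miss, frames [P, B, V]
B -> hit
V -> hit
J -> miss, evict P, frames [B, V, J]
V -> hit
P -> miss, evict B, frames [V, J, P]
N -> miss, evict V, frames [J, P, N]
P -> hit

{J, N, P}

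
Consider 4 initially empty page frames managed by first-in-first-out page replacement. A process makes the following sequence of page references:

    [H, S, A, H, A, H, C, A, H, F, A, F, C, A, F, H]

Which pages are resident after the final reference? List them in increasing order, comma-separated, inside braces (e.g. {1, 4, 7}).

H -> fault, frames {H}
S -> fault, frames {H,S}
A -> fault, frames {H,S,A}
H -> hit
A -> hit
H -> hit
C -> fault, frames {H,S,A,C}
A -> hit
H -> hit
F -> fault, evict H, frames {S,A,C,F}
A -> hit
F -> hit
C -> hit
A -> hit
F -> hit
H -> fault, evict S, frames {A,C,F,H}

{A, C, F, H}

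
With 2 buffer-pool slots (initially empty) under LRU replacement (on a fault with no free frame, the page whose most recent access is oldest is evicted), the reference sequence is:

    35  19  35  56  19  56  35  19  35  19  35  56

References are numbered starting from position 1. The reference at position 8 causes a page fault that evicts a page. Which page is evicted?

pos 1: 35 → fault, frames [35]
pos 2: 19 → fault, frames [35, 19]
pos 3: 35 → hit
pos 4: 56 → fault, evict 19, frames [35, 56]
pos 5: 19 → fault, evict 35, frames [56, 19]
pos 6: 56 → hit
pos 7: 35 → fault, evict 19, frames [56, 35]
pos 8: 19 → fault, evict 56, frames [35, 19]
At position 8, page 56 is evicted.

56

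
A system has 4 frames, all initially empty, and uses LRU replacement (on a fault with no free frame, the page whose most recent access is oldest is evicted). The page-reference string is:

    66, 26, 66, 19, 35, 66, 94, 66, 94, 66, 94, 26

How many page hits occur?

66 -> fault, frames {66}
26 -> fault, frames {66,26}
66 -> hit
19 -> fault, frames {26,66,19}
35 -> fault, frames {26,66,19,35}
66 -> hit
94 -> fault, evict 26, frames {19,35,66,94}
66 -> hit
94 -> hit
66 -> hit
94 -> hit
26 -> fault, evict 19, frames {35,66,94,26}
Hits: 6.

6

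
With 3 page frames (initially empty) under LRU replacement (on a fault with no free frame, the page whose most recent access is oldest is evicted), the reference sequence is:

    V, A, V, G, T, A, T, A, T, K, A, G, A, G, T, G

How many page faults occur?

8

V → miss, frames {V}
A → miss, frames {V,A}
V → hit
G → miss, frames {A,V,G}
T → miss, evict A, frames {V,G,T}
A → miss, evict V, frames {G,T,A}
T → hit
A → hit
T → hit
K → miss, evict G, frames {A,T,K}
A → hit
G → miss, evict T, frames {K,A,G}
A → hit
G → hit
T → miss, evict K, frames {A,G,T}
G → hit
Page faults: 8.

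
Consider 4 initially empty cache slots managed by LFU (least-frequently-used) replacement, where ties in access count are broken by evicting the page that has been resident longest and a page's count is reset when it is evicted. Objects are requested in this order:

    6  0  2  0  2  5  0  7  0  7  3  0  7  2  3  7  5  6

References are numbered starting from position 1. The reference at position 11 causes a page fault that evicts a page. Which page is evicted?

pos 1: 6: fault, frames {6}
pos 2: 0: fault, frames {6,0}
pos 3: 2: fault, frames {6,0,2}
pos 4: 0: hit
pos 5: 2: hit
pos 6: 5: fault, frames {6,0,2,5}
pos 7: 0: hit
pos 8: 7: fault, evict 6, frames {0,2,5,7}
pos 9: 0: hit
pos 10: 7: hit
pos 11: 3: fault, evict 5, frames {0,2,7,3}
At position 11, page 5 is evicted.

5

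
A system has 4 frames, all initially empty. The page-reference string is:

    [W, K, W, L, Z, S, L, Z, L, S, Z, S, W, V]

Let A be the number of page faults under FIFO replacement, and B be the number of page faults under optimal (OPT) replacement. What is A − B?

Under FIFO: F F . F F F . . . . . . F F → 7 faults.
Under OPT: F F . F F F . . . . . . . F → 6 faults.
A − B = 7 − 6 = 1.

1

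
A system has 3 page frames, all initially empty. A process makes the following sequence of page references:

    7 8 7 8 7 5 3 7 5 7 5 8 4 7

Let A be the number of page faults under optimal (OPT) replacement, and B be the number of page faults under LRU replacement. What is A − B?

Under OPT: F F . . . F F . . . . F F . → 6 faults.
Under LRU: F F . . . F F . . . . F F F → 7 faults.
A − B = 6 − 7 = -1.

-1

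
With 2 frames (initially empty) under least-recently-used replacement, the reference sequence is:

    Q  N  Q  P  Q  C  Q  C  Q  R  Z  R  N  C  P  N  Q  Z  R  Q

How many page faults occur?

14

Q -> fault, frames {Q}
N -> fault, frames {Q,N}
Q -> hit
P -> fault, evict N, frames {Q,P}
Q -> hit
C -> fault, evict P, frames {Q,C}
Q -> hit
C -> hit
Q -> hit
R -> fault, evict C, frames {Q,R}
Z -> fault, evict Q, frames {R,Z}
R -> hit
N -> fault, evict Z, frames {R,N}
C -> fault, evict R, frames {N,C}
P -> fault, evict N, frames {C,P}
N -> fault, evict C, frames {P,N}
Q -> fault, evict P, frames {N,Q}
Z -> fault, evict N, frames {Q,Z}
R -> fault, evict Q, frames {Z,R}
Q -> fault, evict Z, frames {R,Q}
Page faults: 14.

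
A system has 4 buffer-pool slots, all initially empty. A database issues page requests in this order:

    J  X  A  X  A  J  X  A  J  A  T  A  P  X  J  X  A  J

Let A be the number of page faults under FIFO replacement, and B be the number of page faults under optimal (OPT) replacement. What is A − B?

3

Under FIFO: F F F . . . . . . . F . F . F F F . → 8 faults.
Under OPT: F F F . . . . . . . F . F . . . . . → 5 faults.
A − B = 8 − 5 = 3.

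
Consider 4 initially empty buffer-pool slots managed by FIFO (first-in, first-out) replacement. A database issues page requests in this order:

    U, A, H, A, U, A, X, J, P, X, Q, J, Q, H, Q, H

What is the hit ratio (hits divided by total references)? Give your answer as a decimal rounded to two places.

U → fault, frames (U)
A → fault, frames (U A)
H → fault, frames (U A H)
A → hit
U → hit
A → hit
X → fault, frames (U A H X)
J → fault, evict U, frames (A H X J)
P → fault, evict A, frames (H X J P)
X → hit
Q → fault, evict H, frames (X J P Q)
J → hit
Q → hit
H → fault, evict X, frames (J P Q H)
Q → hit
H → hit
Hits: 8 of 16 references → 8/16 = 0.5000.

0.50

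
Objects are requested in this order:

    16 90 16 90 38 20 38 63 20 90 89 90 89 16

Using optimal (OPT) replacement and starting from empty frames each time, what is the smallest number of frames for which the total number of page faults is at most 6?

4

f=1: 14 faults
f=2: 8 faults
f=3: 7 faults
f=4: 6 faults
f=5: 6 faults
f=6: 6 faults
Smallest f with faults ≤ 6 is 4.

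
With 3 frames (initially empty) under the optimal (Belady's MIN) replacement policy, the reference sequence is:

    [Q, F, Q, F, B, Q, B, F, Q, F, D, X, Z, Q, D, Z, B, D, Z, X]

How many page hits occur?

12

Q → miss, frames {Q}
F → miss, frames {Q,F}
Q → hit
F → hit
B → miss, frames {Q,F,B}
Q → hit
B → hit
F → hit
Q → hit
F → hit
D → miss, evict F, frames {Q,B,D}
X → miss, evict B, frames {Q,D,X}
Z → miss, evict X, frames {Q,D,Z}
Q → hit
D → hit
Z → hit
B → miss, evict Q, frames {D,Z,B}
D → hit
Z → hit
X → miss, evict B, frames {D,Z,X}
Hits: 12.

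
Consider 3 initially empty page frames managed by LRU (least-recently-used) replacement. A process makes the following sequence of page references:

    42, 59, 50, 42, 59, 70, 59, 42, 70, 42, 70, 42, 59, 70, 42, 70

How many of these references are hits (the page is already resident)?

12

42 → fault, frames (42)
59 → fault, frames (42 59)
50 → fault, frames (42 59 50)
42 → hit
59 → hit
70 → fault, evict 50, frames (42 59 70)
59 → hit
42 → hit
70 → hit
42 → hit
70 → hit
42 → hit
59 → hit
70 → hit
42 → hit
70 → hit
Hits: 12.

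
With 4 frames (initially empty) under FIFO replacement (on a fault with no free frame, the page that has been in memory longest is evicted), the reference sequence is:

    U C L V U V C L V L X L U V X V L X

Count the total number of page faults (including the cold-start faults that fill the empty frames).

U: miss, frames [U]
C: miss, frames [U, C]
L: miss, frames [U, C, L]
V: miss, frames [U, C, L, V]
U: hit
V: hit
C: hit
L: hit
V: hit
L: hit
X: miss, evict U, frames [C, L, V, X]
L: hit
U: miss, evict C, frames [L, V, X, U]
V: hit
X: hit
V: hit
L: hit
X: hit
Page faults: 6.

6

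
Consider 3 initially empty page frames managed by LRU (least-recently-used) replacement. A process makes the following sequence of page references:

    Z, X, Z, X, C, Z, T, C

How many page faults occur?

Z: miss, frames {Z}
X: miss, frames {Z,X}
Z: hit
X: hit
C: miss, frames {Z,X,C}
Z: hit
T: miss, evict X, frames {C,Z,T}
C: hit
Page faults: 4.

4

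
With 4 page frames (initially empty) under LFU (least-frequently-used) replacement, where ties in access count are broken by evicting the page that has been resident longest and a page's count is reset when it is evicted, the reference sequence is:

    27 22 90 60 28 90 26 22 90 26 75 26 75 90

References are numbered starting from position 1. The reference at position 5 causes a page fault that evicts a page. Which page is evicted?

pos 1: 27 -> miss, frames [27]
pos 2: 22 -> miss, frames [27, 22]
pos 3: 90 -> miss, frames [27, 22, 90]
pos 4: 60 -> miss, frames [27, 22, 90, 60]
pos 5: 28 -> miss, evict 27, frames [22, 90, 60, 28]
At position 5, page 27 is evicted.

27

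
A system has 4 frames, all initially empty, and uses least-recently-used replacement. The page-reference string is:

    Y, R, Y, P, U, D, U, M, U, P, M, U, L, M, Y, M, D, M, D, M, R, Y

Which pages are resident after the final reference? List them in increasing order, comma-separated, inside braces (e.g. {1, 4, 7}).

Y → fault, frames [Y]
R → fault, frames [Y, R]
Y → hit
P → fault, frames [R, Y, P]
U → fault, frames [R, Y, P, U]
D → fault, evict R, frames [Y, P, U, D]
U → hit
M → fault, evict Y, frames [P, D, U, M]
U → hit
P → hit
M → hit
U → hit
L → fault, evict D, frames [P, M, U, L]
M → hit
Y → fault, evict P, frames [U, L, M, Y]
M → hit
D → fault, evict U, frames [L, Y, M, D]
M → hit
D → hit
M → hit
R → fault, evict L, frames [Y, D, M, R]
Y → hit

{D, M, R, Y}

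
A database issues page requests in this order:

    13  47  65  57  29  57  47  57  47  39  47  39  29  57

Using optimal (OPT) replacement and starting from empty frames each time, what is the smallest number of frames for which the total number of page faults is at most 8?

f=1: 14 faults
f=2: 9 faults
f=3: 7 faults
f=4: 6 faults
f=5: 6 faults
f=6: 6 faults
Smallest f with faults ≤ 8 is 3.

3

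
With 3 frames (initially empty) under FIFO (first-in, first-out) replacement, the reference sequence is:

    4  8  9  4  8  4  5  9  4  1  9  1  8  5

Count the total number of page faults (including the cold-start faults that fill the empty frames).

9

4 -> miss, frames [4]
8 -> miss, frames [4, 8]
9 -> miss, frames [4, 8, 9]
4 -> hit
8 -> hit
4 -> hit
5 -> miss, evict 4, frames [8, 9, 5]
9 -> hit
4 -> miss, evict 8, frames [9, 5, 4]
1 -> miss, evict 9, frames [5, 4, 1]
9 -> miss, evict 5, frames [4, 1, 9]
1 -> hit
8 -> miss, evict 4, frames [1, 9, 8]
5 -> miss, evict 1, frames [9, 8, 5]
Page faults: 9.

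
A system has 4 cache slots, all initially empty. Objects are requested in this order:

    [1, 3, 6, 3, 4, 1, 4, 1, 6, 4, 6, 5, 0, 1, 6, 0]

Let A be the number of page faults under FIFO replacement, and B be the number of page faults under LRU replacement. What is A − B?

Under FIFO: F F F . F . . . . . . F F F F . → 8 faults.
Under LRU: F F F . F . . . . . . F F F . . → 7 faults.
A − B = 8 − 7 = 1.

1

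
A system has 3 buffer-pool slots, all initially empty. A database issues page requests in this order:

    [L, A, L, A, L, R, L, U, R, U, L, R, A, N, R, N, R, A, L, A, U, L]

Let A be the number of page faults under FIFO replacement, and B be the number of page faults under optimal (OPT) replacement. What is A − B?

Under FIFO: F F . . . F . F . . F . F F F . . . F F F . → 11 faults.
Under OPT: F F . . . F . F . . . . F F . . . . F . F . → 8 faults.
A − B = 11 − 8 = 3.

3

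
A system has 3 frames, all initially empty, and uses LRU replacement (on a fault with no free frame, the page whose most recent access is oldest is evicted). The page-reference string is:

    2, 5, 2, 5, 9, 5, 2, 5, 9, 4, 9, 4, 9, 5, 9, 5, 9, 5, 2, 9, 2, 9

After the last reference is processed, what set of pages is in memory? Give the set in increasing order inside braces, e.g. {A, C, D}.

{2, 5, 9}

2 → miss, frames {2}
5 → miss, frames {2,5}
2 → hit
5 → hit
9 → miss, frames {2,5,9}
5 → hit
2 → hit
5 → hit
9 → hit
4 → miss, evict 2, frames {5,9,4}
9 → hit
4 → hit
9 → hit
5 → hit
9 → hit
5 → hit
9 → hit
5 → hit
2 → miss, evict 4, frames {9,5,2}
9 → hit
2 → hit
9 → hit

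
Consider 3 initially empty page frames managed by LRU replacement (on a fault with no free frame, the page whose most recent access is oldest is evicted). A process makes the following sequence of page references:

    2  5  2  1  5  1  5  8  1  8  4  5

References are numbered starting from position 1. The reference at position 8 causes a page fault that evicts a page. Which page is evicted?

2

pos 1: 2 → fault, frames [2]
pos 2: 5 → fault, frames [2, 5]
pos 3: 2 → hit
pos 4: 1 → fault, frames [5, 2, 1]
pos 5: 5 → hit
pos 6: 1 → hit
pos 7: 5 → hit
pos 8: 8 → fault, evict 2, frames [1, 5, 8]
At position 8, page 2 is evicted.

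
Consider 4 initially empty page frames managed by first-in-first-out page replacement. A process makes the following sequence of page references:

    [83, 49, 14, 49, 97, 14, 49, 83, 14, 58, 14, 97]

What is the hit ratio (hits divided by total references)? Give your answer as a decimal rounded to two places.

83 -> miss, frames (83)
49 -> miss, frames (83 49)
14 -> miss, frames (83 49 14)
49 -> hit
97 -> miss, frames (83 49 14 97)
14 -> hit
49 -> hit
83 -> hit
14 -> hit
58 -> miss, evict 83, frames (49 14 97 58)
14 -> hit
97 -> hit
Hits: 7 of 12 references → 7/12 = 0.5833.

0.58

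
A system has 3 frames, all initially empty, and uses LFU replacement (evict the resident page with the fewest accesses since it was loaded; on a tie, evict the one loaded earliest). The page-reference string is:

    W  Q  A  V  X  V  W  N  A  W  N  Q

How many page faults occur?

11

W → fault, frames [W]
Q → fault, frames [W, Q]
A → fault, frames [W, Q, A]
V → fault, evict W, frames [Q, A, V]
X → fault, evict Q, frames [A, V, X]
V → hit
W → fault, evict A, frames [V, X, W]
N → fault, evict X, frames [V, W, N]
A → fault, evict W, frames [V, N, A]
W → fault, evict N, frames [V, A, W]
N → fault, evict A, frames [V, W, N]
Q → fault, evict W, frames [V, N, Q]
Page faults: 11.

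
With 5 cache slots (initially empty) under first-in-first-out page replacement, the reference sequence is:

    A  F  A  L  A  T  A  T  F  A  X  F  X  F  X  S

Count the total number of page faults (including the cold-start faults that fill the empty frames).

6

A -> miss, frames (A)
F -> miss, frames (A F)
A -> hit
L -> miss, frames (A F L)
A -> hit
T -> miss, frames (A F L T)
A -> hit
T -> hit
F -> hit
A -> hit
X -> miss, frames (A F L T X)
F -> hit
X -> hit
F -> hit
X -> hit
S -> miss, evict A, frames (F L T X S)
Page faults: 6.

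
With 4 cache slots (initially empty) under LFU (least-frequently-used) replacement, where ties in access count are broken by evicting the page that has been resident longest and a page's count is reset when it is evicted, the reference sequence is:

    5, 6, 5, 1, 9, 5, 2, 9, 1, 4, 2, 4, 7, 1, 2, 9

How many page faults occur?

10

5: fault, frames {5}
6: fault, frames {5,6}
5: hit
1: fault, frames {5,6,1}
9: fault, frames {5,6,1,9}
5: hit
2: fault, evict 6, frames {5,1,9,2}
9: hit
1: hit
4: fault, evict 2, frames {5,1,9,4}
2: fault, evict 4, frames {5,1,9,2}
4: fault, evict 2, frames {5,1,9,4}
7: fault, evict 4, frames {5,1,9,7}
1: hit
2: fault, evict 7, frames {5,1,9,2}
9: hit
Page faults: 10.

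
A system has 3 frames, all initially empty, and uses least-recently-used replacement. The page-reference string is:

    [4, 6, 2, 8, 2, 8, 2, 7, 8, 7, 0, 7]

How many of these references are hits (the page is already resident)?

6

4: fault, frames (4)
6: fault, frames (4 6)
2: fault, frames (4 6 2)
8: fault, evict 4, frames (6 2 8)
2: hit
8: hit
2: hit
7: fault, evict 6, frames (8 2 7)
8: hit
7: hit
0: fault, evict 2, frames (8 7 0)
7: hit
Hits: 6.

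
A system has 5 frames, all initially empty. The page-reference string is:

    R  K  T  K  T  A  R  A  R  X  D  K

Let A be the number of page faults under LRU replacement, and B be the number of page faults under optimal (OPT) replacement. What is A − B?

Under LRU: F F F . . F . . . F F F → 7 faults.
Under OPT: F F F . . F . . . F F . → 6 faults.
A − B = 7 − 6 = 1.

1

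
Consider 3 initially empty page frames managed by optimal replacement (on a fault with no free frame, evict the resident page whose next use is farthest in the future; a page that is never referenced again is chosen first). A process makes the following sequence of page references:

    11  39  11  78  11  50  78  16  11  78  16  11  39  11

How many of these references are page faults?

6

11: miss, frames (11)
39: miss, frames (11 39)
11: hit
78: miss, frames (11 39 78)
11: hit
50: miss, evict 39, frames (11 78 50)
78: hit
16: miss, evict 50, frames (11 78 16)
11: hit
78: hit
16: hit
11: hit
39: miss, evict 16, frames (11 78 39)
11: hit
Page faults: 6.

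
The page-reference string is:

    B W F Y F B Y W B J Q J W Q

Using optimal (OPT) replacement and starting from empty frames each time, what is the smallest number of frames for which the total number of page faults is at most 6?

4

f=1: 14 faults
f=2: 9 faults
f=3: 7 faults
f=4: 6 faults
f=5: 6 faults
f=6: 6 faults
Smallest f with faults ≤ 6 is 4.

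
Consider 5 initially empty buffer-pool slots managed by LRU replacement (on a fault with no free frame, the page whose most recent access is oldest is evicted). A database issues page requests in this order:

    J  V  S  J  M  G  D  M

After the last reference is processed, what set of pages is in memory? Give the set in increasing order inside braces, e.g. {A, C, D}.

J: fault, frames {J}
V: fault, frames {J,V}
S: fault, frames {J,V,S}
J: hit
M: fault, frames {V,S,J,M}
G: fault, frames {V,S,J,M,G}
D: fault, evict V, frames {S,J,M,G,D}
M: hit

{D, G, J, M, S}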